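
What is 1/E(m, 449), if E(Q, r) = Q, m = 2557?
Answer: 1/2557 ≈ 0.00039108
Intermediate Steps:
1/E(m, 449) = 1/2557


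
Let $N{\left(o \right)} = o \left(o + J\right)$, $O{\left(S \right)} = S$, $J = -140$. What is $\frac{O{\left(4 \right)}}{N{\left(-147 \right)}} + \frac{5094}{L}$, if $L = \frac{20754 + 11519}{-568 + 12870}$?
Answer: $\frac{2643832372424}{1361565597} \approx 1941.8$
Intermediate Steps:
$N{\left(o \right)} = o \left(-140 + o\right)$ ($N{\left(o \right)} = o \left(o - 140\right) = o \left(-140 + o\right)$)
$L = \frac{32273}{12302} \approx 2.6234$
$\frac{O{\left(4 \right)}}{N{\left(-147 \right)}} + \frac{5094}{L} = \frac{4}{\left(-147\right) \left(-140 - 147\right)} + \frac{5094}{\frac{32273}{12302}} = \frac{4}{\left(-147\right) \left(-287\right)} + 5094 \cdot \frac{12302}{32273} = \frac{4}{42189} + \frac{62666388}{32273} = \frac{2643832372424}{1361565597}$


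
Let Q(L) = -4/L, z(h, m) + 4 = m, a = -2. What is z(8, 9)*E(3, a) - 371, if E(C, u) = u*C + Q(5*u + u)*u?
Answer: -1213/3 ≈ -404.33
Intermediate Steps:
z(h, m) = -4 + m
E(C, u) = -⅔ + C*u (E(C, u) = u*C + (-4/(5*u + u))*u = C*u + (-4*1/(6*u))*u = C*u + (-2/(3*u))*u = C*u - ⅔ = -⅔ + C*u)
z(8, 9)*E(3, a) - 371 = (-4 + 9)*(-⅔ + 3*(-2)) - 371 = 5*(-⅔ - 6) - 371 = 5*(-20/3) - 371 = -100/3 - 371 = -1213/3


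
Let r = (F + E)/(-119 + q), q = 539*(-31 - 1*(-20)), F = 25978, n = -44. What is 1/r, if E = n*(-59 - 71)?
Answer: -112/587 ≈ -0.19080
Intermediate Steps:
E = 5720 (E = -44*(-59 - 71) = -44*(-130) = 5720)
q = -5929 (q = 539*(-31 + 20) = 539*(-11) = -5929)
r = -587/112 (r = (25978 + 5720)/(-119 - 5929) = 31698/(-6048) = 31698*(-1/6048) = -587/112 ≈ -5.2411)
1/r = 1/(-587/112) = -112/587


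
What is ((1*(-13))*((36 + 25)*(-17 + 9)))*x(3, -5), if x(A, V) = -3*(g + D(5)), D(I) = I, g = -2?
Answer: -57096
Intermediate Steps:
x(A, V) = -9 (x(A, V) = -3*(-2 + 5) = -3*3 = -9)
((1*(-13))*((36 + 25)*(-17 + 9)))*x(3, -5) = ((1*(-13))*((36 + 25)*(-17 + 9)))*(-9) = -793*(-8)*(-9) = -13*(-488)*(-9) = 6344*(-9) = -57096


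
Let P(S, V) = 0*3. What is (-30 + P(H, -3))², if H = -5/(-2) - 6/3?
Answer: 900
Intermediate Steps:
H = ½ (H = -5*(-½) - 6*⅓ = 5/2 - 2 = ½ ≈ 0.50000)
P(S, V) = 0
(-30 + P(H, -3))² = (-30 + 0)² = (-30)² = 900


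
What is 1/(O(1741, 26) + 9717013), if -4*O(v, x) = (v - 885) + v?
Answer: 4/38865455 ≈ 1.0292e-7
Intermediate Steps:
O(v, x) = 885/4 - v/2 (O(v, x) = -((v - 885) + v)/4 = -((-885 + v) + v)/4 = -(-885 + 2*v)/4 = 885/4 - v/2)
1/(O(1741, 26) + 9717013) = 1/((885/4 - ½*1741) + 9717013) = 1/((885/4 - 1741/2) + 9717013) = 1/(-2597/4 + 9717013) = 1/(38865455/4) = 4/38865455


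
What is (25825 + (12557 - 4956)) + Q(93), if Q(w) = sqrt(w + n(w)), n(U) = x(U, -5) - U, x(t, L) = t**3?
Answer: 33426 + 93*sqrt(93) ≈ 34323.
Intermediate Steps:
n(U) = U**3 - U
Q(w) = sqrt(w**3) (Q(w) = sqrt(w + (w**3 - w)) = sqrt(w**3))
(25825 + (12557 - 4956)) + Q(93) = (25825 + (12557 - 4956)) + sqrt(93**3) = (25825 + 7601) + sqrt(804357) = 33426 + 93*sqrt(93)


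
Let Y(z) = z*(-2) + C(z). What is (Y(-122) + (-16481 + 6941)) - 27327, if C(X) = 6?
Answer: -36617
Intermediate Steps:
Y(z) = 6 - 2*z (Y(z) = z*(-2) + 6 = -2*z + 6 = 6 - 2*z)
(Y(-122) + (-16481 + 6941)) - 27327 = ((6 - 2*(-122)) + (-16481 + 6941)) - 27327 = ((6 + 244) - 9540) - 27327 = (250 - 9540) - 27327 = -9290 - 27327 = -36617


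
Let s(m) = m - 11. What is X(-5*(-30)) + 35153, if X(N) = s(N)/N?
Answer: 5273089/150 ≈ 35154.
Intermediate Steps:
s(m) = -11 + m
X(N) = (-11 + N)/N
X(-5*(-30)) + 35153 = (-11 - 5*(-30))/((-5*(-30))) + 35153 = (-11 + 150)/150 + 35153 = (1/150)*139 + 35153 = 139/150 + 35153 = 5273089/150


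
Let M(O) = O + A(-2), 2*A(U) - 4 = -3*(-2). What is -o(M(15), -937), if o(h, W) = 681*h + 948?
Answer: -14568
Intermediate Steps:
A(U) = 5 (A(U) = 2 + (-3*(-2))/2 = 2 + (1/2)*6 = 2 + 3 = 5)
M(O) = 5 + O (M(O) = O + 5 = 5 + O)
o(h, W) = 948 + 681*h
-o(M(15), -937) = -(948 + 681*(5 + 15)) = -(948 + 681*20) = -(948 + 13620) = -1*14568 = -14568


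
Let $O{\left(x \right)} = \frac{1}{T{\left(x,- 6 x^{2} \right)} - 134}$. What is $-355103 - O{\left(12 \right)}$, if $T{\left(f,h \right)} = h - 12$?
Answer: $- \frac{358654029}{1010} \approx -3.551 \cdot 10^{5}$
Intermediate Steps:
$T{\left(f,h \right)} = -12 + h$ ($T{\left(f,h \right)} = h - 12 = -12 + h$)
$O{\left(x \right)} = \frac{1}{-146 - 6 x^{2}}$ ($O{\left(x \right)} = \frac{1}{\left(-12 - 6 x^{2}\right) - 134} = \frac{1}{-146 - 6 x^{2}}$)
$-355103 - O{\left(12 \right)} = -355103 - - \frac{1}{146 + 6 \cdot 12^{2}} = -355103 - - \frac{1}{146 + 6 \cdot 144} = -355103 - - \frac{1}{146 + 864} = -355103 - - \frac{1}{1010} = -355103 + \frac{1}{1010} = - \frac{358654029}{1010}$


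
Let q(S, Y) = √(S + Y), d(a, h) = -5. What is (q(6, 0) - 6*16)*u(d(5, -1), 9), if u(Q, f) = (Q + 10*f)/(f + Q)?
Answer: -2040 + 85*√6/4 ≈ -1987.9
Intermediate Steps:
u(Q, f) = (Q + 10*f)/(Q + f)
(q(6, 0) - 6*16)*u(d(5, -1), 9) = (√(6 + 0) - 6*16)*((-5 + 10*9)/(-5 + 9)) = (√6 - 96)*((-5 + 90)/4) = (-96 + √6)*((¼)*85) = (-96 + √6)*(85/4) = -2040 + 85*√6/4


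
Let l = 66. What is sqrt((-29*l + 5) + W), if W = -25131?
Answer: 52*I*sqrt(10) ≈ 164.44*I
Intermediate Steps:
sqrt((-29*l + 5) + W) = sqrt((-29*66 + 5) - 25131) = sqrt((-1914 + 5) - 25131) = sqrt(-1909 - 25131) = sqrt(-27040) = 52*I*sqrt(10)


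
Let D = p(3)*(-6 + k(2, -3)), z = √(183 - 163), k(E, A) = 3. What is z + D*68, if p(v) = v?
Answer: -612 + 2*√5 ≈ -607.53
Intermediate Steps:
z = 2*√5 (z = √20 = 2*√5 ≈ 4.4721)
D = -9 (D = 3*(-6 + 3) = 3*(-3) = -9)
z + D*68 = 2*√5 - 9*68 = 2*√5 - 612 = -612 + 2*√5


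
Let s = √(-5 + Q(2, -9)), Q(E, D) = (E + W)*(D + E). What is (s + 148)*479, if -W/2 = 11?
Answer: 70892 + 1437*√15 ≈ 76458.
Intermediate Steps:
W = -22 (W = -2*11 = -22)
Q(E, D) = (-22 + E)*(D + E) (Q(E, D) = (E - 22)*(D + E) = (-22 + E)*(D + E))
s = 3*√15 (s = √(-5 + (2² - 22*(-9) - 22*2 - 9*2)) = √(-5 + (4 + 198 - 44 - 18)) = √(-5 + 140) = √135 = 3*√15 ≈ 11.619)
(s + 148)*479 = (3*√15 + 148)*479 = (148 + 3*√15)*479 = 70892 + 1437*√15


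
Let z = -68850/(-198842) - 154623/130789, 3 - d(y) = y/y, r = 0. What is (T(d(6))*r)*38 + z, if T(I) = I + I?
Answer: -10870361958/13003173169 ≈ -0.83598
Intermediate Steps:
d(y) = 2 (d(y) = 3 - y/y = 3 - 1*1 = 3 - 1 = 2)
T(I) = 2*I
z = -10870361958/13003173169 (z = -68850*(-1/198842) - 154623*1/130789 = 34425/99421 - 154623/130789 = -10870361958/13003173169 ≈ -0.83598)
(T(d(6))*r)*38 + z = ((2*2)*0)*38 - 10870361958/13003173169 = (4*0)*38 - 10870361958/13003173169 = 0*38 - 10870361958/13003173169 = 0 - 10870361958/13003173169 = -10870361958/13003173169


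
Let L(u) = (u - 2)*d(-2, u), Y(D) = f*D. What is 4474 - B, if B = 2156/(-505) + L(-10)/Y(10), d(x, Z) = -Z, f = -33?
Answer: 24874766/5555 ≈ 4477.9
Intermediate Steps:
Y(D) = -33*D
L(u) = -u*(-2 + u) (L(u) = (u - 2)*(-u) = (-2 + u)*(-u) = -u*(-2 + u))
B = -21696/5555 (B = 2156/(-505) + (-10*(2 - 1*(-10)))/((-33*10)) = 2156*(-1/505) - 10*(2 + 10)/(-330) = -2156/505 - 10*12*(-1/330) = -2156/505 - 120*(-1/330) = -2156/505 + 4/11 = -21696/5555 ≈ -3.9057)
4474 - B = 4474 - 1*(-21696/5555) = 4474 + 21696/5555 = 24874766/5555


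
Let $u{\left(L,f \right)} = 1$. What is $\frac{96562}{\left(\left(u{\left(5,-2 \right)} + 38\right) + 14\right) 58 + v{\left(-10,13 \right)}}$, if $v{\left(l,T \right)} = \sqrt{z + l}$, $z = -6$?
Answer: $\frac{74207897}{2362373} - \frac{96562 i}{2362373} \approx 31.412 - 0.040875 i$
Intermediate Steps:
$v{\left(l,T \right)} = \sqrt{-6 + l}$
$\frac{96562}{\left(\left(u{\left(5,-2 \right)} + 38\right) + 14\right) 58 + v{\left(-10,13 \right)}} = \frac{96562}{\left(\left(1 + 38\right) + 14\right) 58 + \sqrt{-6 - 10}} = \frac{96562}{\left(39 + 14\right) 58 + \sqrt{-16}} = \frac{96562}{53 \cdot 58 + 4 i} = \frac{96562}{3074 + 4 i} = 96562 \frac{3074 - 4 i}{9449492} = \frac{48281 \left(3074 - 4 i\right)}{4724746}$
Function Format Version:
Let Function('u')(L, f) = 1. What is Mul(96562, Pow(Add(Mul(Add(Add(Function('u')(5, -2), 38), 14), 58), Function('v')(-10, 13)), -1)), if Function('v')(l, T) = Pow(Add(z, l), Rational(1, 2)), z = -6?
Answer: Add(Rational(74207897, 2362373), Mul(Rational(-96562, 2362373), I)) ≈ Add(31.412, Mul(-0.040875, I))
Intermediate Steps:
Function('v')(l, T) = Pow(Add(-6, l), Rational(1, 2))
Mul(96562, Pow(Add(Mul(Add(Add(Function('u')(5, -2), 38), 14), 58), Function('v')(-10, 13)), -1)) = Mul(96562, Pow(Add(Mul(Add(Add(1, 38), 14), 58), Pow(Add(-6, -10), Rational(1, 2))), -1)) = Mul(96562, Pow(Add(Mul(Add(39, 14), 58), Pow(-16, Rational(1, 2))), -1)) = Mul(96562, Pow(Add(Mul(53, 58), Mul(4, I)), -1)) = Mul(96562, Pow(Add(3074, Mul(4, I)), -1)) = Mul(96562, Mul(Rational(1, 9449492), Add(3074, Mul(-4, I)))) = Mul(Rational(48281, 4724746), Add(3074, Mul(-4, I)))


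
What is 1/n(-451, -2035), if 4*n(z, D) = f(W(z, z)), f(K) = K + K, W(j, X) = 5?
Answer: ⅖ ≈ 0.40000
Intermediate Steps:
f(K) = 2*K
n(z, D) = 5/2 (n(z, D) = (2*5)/4 = (¼)*10 = 5/2)
1/n(-451, -2035) = 1/(5/2) = ⅖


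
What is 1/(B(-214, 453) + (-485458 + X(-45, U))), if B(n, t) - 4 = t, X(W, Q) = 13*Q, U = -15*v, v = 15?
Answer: -1/487926 ≈ -2.0495e-6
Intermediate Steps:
U = -225 (U = -15*15 = -225)
B(n, t) = 4 + t
1/(B(-214, 453) + (-485458 + X(-45, U))) = 1/((4 + 453) + (-485458 + 13*(-225))) = 1/(457 + (-485458 - 2925)) = 1/(457 - 488383) = 1/(-487926) = -1/487926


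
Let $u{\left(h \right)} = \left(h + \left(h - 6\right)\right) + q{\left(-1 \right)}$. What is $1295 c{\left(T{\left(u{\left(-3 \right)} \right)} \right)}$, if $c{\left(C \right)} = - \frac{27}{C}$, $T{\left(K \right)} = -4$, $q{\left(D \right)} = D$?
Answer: $\frac{34965}{4} \approx 8741.3$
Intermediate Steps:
$u{\left(h \right)} = -7 + 2 h$ ($u{\left(h \right)} = \left(h + \left(h - 6\right)\right) - 1 = \left(h + \left(-6 + h\right)\right) - 1 = \left(-6 + 2 h\right) - 1 = -7 + 2 h$)
$1295 c{\left(T{\left(u{\left(-3 \right)} \right)} \right)} = 1295 \left(- \frac{27}{-4}\right) = 1295 \left(\left(-27\right) \left(- \frac{1}{4}\right)\right) = 1295 \cdot \frac{27}{4} = \frac{34965}{4}$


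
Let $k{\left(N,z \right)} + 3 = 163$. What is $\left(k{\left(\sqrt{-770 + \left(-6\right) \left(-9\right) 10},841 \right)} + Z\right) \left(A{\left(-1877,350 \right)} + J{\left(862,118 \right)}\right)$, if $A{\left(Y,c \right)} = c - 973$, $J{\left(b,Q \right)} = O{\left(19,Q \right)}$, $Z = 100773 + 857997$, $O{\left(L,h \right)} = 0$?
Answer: $-597413390$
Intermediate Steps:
$Z = 958770$
$J{\left(b,Q \right)} = 0$
$k{\left(N,z \right)} = 160$ ($k{\left(N,z \right)} = -3 + 163 = 160$)
$A{\left(Y,c \right)} = -973 + c$
$\left(k{\left(\sqrt{-770 + \left(-6\right) \left(-9\right) 10},841 \right)} + Z\right) \left(A{\left(-1877,350 \right)} + J{\left(862,118 \right)}\right) = \left(160 + 958770\right) \left(\left(-973 + 350\right) + 0\right) = 958930 \left(-623 + 0\right) = 958930 \left(-623\right) = -597413390$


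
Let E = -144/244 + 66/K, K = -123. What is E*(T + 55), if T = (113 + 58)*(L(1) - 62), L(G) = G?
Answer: 29239568/2501 ≈ 11691.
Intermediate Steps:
E = -2818/2501 (E = -144/244 + 66/(-123) = -144*1/244 + 66*(-1/123) = -36/61 - 22/41 = -2818/2501 ≈ -1.1267)
T = -10431 (T = (113 + 58)*(1 - 62) = 171*(-61) = -10431)
E*(T + 55) = -2818*(-10431 + 55)/2501 = -2818/2501*(-10376) = 29239568/2501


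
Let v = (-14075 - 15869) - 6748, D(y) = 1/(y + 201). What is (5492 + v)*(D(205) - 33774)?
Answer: 213910990800/203 ≈ 1.0537e+9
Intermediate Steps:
D(y) = 1/(201 + y)
v = -36692 (v = -29944 - 6748 = -36692)
(5492 + v)*(D(205) - 33774) = (5492 - 36692)*(1/(201 + 205) - 33774) = -31200*(1/406 - 33774) = -31200*(-13712243/406) = 213910990800/203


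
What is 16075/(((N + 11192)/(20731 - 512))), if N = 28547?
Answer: 325020425/39739 ≈ 8178.9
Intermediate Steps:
16075/(((N + 11192)/(20731 - 512))) = 16075/(((28547 + 11192)/(20731 - 512))) = 16075/((39739/20219)) = 16075/((39739*(1/20219))) = 16075/(39739/20219) = 16075*(20219/39739) = 325020425/39739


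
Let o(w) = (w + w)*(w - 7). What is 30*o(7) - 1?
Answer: -1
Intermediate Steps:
o(w) = 2*w*(-7 + w) (o(w) = (2*w)*(-7 + w) = 2*w*(-7 + w))
30*o(7) - 1 = 30*(2*7*(-7 + 7)) - 1 = 30*(2*7*0) - 1 = 30*0 - 1 = 0 - 1 = -1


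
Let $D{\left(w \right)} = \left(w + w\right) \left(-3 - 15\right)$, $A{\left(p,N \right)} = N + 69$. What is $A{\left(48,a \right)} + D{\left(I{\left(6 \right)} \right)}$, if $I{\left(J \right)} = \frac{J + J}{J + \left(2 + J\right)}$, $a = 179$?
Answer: $\frac{1520}{7} \approx 217.14$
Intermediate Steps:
$I{\left(J \right)} = \frac{2 J}{2 + 2 J}$
$A{\left(p,N \right)} = 69 + N$
$D{\left(w \right)} = - 36 w$ ($D{\left(w \right)} = 2 w \left(-3 - 15\right) = 2 w \left(-18\right) = - 36 w$)
$A{\left(48,a \right)} + D{\left(I{\left(6 \right)} \right)} = \left(69 + 179\right) - 36 \frac{6}{1 + 6} = 248 - 36 \cdot \frac{6}{7} = 248 - 36 \cdot 6 \cdot \frac{1}{7} = 248 - \frac{216}{7} = \frac{1520}{7}$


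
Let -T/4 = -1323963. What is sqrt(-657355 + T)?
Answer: sqrt(4638497) ≈ 2153.7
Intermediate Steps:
T = 5295852 (T = -4*(-1323963) = 5295852)
sqrt(-657355 + T) = sqrt(-657355 + 5295852) = sqrt(4638497)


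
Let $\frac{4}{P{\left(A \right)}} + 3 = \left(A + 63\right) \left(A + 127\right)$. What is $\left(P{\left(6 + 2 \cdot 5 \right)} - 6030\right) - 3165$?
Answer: $- \frac{51924163}{5647} \approx -9195.0$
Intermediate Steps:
$P{\left(A \right)} = \frac{4}{-3 + \left(63 + A\right) \left(127 + A\right)}$ ($P{\left(A \right)} = \frac{4}{-3 + \left(A + 63\right) \left(A + 127\right)} = \frac{4}{-3 + \left(63 + A\right) \left(127 + A\right)}$)
$\left(P{\left(6 + 2 \cdot 5 \right)} - 6030\right) - 3165 = \left(\frac{4}{7998 + \left(6 + 2 \cdot 5\right)^{2} + 190 \left(6 + 2 \cdot 5\right)} - 6030\right) - 3165 = \left(\frac{4}{7998 + \left(6 + 10\right)^{2} + 190 \left(6 + 10\right)} - 6030\right) - 3165 = \left(\frac{4}{7998 + 16^{2} + 190 \cdot 16} - 6030\right) - 3165 = \left(\frac{4}{7998 + 256 + 3040} - 6030\right) - 3165 = \left(\frac{4}{11294} - 6030\right) - 3165 = \left(4 \cdot \frac{1}{11294} - 6030\right) - 3165 = \left(\frac{2}{5647} - 6030\right) - 3165 = - \frac{34051408}{5647} - 3165 = - \frac{51924163}{5647}$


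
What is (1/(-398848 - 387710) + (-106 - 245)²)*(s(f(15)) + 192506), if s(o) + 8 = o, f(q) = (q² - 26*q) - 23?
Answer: 9317874520556335/393279 ≈ 2.3693e+10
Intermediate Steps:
f(q) = -23 + q² - 26*q
s(o) = -8 + o
(1/(-398848 - 387710) + (-106 - 245)²)*(s(f(15)) + 192506) = (1/(-398848 - 387710) + (-106 - 245)²)*((-8 + (-23 + 15² - 26*15)) + 192506) = (1/(-786558) + (-351)²)*((-8 + (-23 + 225 - 390)) + 192506) = (-1/786558 + 123201)*((-8 - 188) + 192506) = 96904732157*(-196 + 192506)/786558 = (96904732157/786558)*192310 = 9317874520556335/393279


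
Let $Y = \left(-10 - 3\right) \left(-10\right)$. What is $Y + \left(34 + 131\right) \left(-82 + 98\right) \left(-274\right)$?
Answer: $-723230$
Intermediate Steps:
$Y = 130$ ($Y = \left(-13\right) \left(-10\right) = 130$)
$Y + \left(34 + 131\right) \left(-82 + 98\right) \left(-274\right) = 130 + \left(34 + 131\right) \left(-82 + 98\right) \left(-274\right) = 130 + 165 \cdot 16 \left(-274\right) = 130 + 2640 \left(-274\right) = 130 - 723360 = -723230$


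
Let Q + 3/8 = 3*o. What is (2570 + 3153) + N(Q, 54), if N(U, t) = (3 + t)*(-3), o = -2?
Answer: 5552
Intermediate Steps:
Q = -51/8 (Q = -3/8 + 3*(-2) = -3/8 - 6 = -51/8 ≈ -6.3750)
N(U, t) = -9 - 3*t
(2570 + 3153) + N(Q, 54) = (2570 + 3153) + (-9 - 3*54) = 5723 + (-9 - 162) = 5723 - 171 = 5552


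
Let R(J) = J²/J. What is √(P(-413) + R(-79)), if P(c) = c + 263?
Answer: I*√229 ≈ 15.133*I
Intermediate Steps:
P(c) = 263 + c
R(J) = J
√(P(-413) + R(-79)) = √((263 - 413) - 79) = √(-150 - 79) = √(-229) = I*√229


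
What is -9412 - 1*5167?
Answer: -14579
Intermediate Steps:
-9412 - 1*5167 = -9412 - 5167 = -14579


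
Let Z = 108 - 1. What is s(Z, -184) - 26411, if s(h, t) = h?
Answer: -26304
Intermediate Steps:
Z = 107
s(Z, -184) - 26411 = 107 - 26411 = -26304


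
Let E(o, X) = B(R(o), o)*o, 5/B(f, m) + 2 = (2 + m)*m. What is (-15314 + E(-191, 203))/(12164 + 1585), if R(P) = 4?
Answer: -184263471/165432551 ≈ -1.1138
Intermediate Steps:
B(f, m) = 5/(-2 + m*(2 + m)) (B(f, m) = 5/(-2 + (2 + m)*m) = 5/(-2 + m*(2 + m)))
E(o, X) = 5*o/(-2 + o**2 + 2*o) (E(o, X) = (5/(-2 + o**2 + 2*o))*o = 5*o/(-2 + o**2 + 2*o))
(-15314 + E(-191, 203))/(12164 + 1585) = (-15314 + 5*(-191)/(-2 + (-191)**2 + 2*(-191)))/(12164 + 1585) = (-15314 + 5*(-191)/(-2 + 36481 - 382))/13749 = (-15314 + 5*(-191)/36097)*(1/13749) = (-15314 + 5*(-191)*(1/36097))*(1/13749) = (-15314 - 955/36097)*(1/13749) = -552790413/36097*1/13749 = -184263471/165432551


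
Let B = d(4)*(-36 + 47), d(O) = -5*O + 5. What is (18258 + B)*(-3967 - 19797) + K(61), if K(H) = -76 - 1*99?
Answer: -429962227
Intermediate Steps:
K(H) = -175 (K(H) = -76 - 99 = -175)
d(O) = 5 - 5*O
B = -165 (B = (5 - 5*4)*(-36 + 47) = (5 - 20)*11 = -15*11 = -165)
(18258 + B)*(-3967 - 19797) + K(61) = (18258 - 165)*(-3967 - 19797) - 175 = 18093*(-23764) - 175 = -429962052 - 175 = -429962227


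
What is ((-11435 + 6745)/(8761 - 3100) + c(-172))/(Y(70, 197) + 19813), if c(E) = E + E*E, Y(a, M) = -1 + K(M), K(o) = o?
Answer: 166496642/113270949 ≈ 1.4699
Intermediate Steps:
Y(a, M) = -1 + M
c(E) = E + E²
((-11435 + 6745)/(8761 - 3100) + c(-172))/(Y(70, 197) + 19813) = ((-11435 + 6745)/(8761 - 3100) - 172*(1 - 172))/((-1 + 197) + 19813) = (-4690/5661 - 172*(-171))/(196 + 19813) = (-4690*1/5661 + 29412)/20009 = (-4690/5661 + 29412)*(1/20009) = (166496642/5661)*(1/20009) = 166496642/113270949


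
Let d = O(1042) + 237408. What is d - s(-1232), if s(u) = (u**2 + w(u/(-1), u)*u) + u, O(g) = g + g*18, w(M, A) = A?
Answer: -2777210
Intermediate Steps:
O(g) = 19*g (O(g) = g + 18*g = 19*g)
s(u) = u + 2*u**2 (s(u) = (u**2 + u*u) + u = (u**2 + u**2) + u = 2*u**2 + u = u + 2*u**2)
d = 257206 (d = 19*1042 + 237408 = 19798 + 237408 = 257206)
d - s(-1232) = 257206 - (-1232)*(1 + 2*(-1232)) = 257206 - (-1232)*(1 - 2464) = 257206 - (-1232)*(-2463) = 257206 - 1*3034416 = 257206 - 3034416 = -2777210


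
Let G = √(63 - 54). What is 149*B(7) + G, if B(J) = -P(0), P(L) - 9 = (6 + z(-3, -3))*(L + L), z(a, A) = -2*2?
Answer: -1338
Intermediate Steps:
z(a, A) = -4
P(L) = 9 + 4*L (P(L) = 9 + (6 - 4)*(L + L) = 9 + 2*(2*L) = 9 + 4*L)
G = 3 (G = √9 = 3)
B(J) = -9 (B(J) = -(9 + 4*0) = -(9 + 0) = -1*9 = -9)
149*B(7) + G = 149*(-9) + 3 = -1341 + 3 = -1338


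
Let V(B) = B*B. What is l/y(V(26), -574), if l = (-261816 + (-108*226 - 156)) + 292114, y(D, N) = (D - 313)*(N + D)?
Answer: 2867/18513 ≈ 0.15486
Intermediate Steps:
V(B) = B²
y(D, N) = (-313 + D)*(D + N)
l = 5734 (l = (-261816 + (-24408 - 156)) + 292114 = (-261816 - 24564) + 292114 = -286380 + 292114 = 5734)
l/y(V(26), -574) = 5734/((26²)² - 313*26² - 313*(-574) + 26²*(-574)) = 5734/(676² - 313*676 + 179662 + 676*(-574)) = 5734/(456976 - 211588 + 179662 - 388024) = 5734/37026 = 5734*(1/37026) = 2867/18513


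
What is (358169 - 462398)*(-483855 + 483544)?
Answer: 32415219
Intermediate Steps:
(358169 - 462398)*(-483855 + 483544) = -104229*(-311) = 32415219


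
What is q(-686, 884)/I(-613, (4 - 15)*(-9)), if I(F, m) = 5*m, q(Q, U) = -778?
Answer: -778/495 ≈ -1.5717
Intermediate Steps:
q(-686, 884)/I(-613, (4 - 15)*(-9)) = -778*(-1/(45*(4 - 15))) = -778/(5*(-11*(-9))) = -778/(5*99) = -778/495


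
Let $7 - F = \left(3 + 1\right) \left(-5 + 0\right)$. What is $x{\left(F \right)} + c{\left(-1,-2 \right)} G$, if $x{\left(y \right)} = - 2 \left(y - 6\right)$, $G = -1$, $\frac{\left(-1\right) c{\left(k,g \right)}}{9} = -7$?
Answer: $-105$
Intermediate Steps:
$c{\left(k,g \right)} = 63$ ($c{\left(k,g \right)} = \left(-9\right) \left(-7\right) = 63$)
$F = 27$ ($F = 7 - \left(3 + 1\right) \left(-5 + 0\right) = 7 - 4 \left(-5\right) = 7 - -20 = 7 + 20 = 27$)
$x{\left(y \right)} = 12 - 2 y$ ($x{\left(y \right)} = - 2 \left(y - 6\right) = - 2 \left(-6 + y\right) = 12 - 2 y$)
$x{\left(F \right)} + c{\left(-1,-2 \right)} G = \left(12 - 54\right) + 63 \left(-1\right) = \left(12 - 54\right) - 63 = -42 - 63 = -105$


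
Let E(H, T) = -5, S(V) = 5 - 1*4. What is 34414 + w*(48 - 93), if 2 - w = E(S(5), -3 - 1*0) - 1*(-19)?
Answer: 34954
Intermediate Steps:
S(V) = 1 (S(V) = 5 - 4 = 1)
w = -12 (w = 2 - (-5 - 1*(-19)) = 2 - (-5 + 19) = 2 - 1*14 = 2 - 14 = -12)
34414 + w*(48 - 93) = 34414 - 12*(48 - 93) = 34414 - 12*(-45) = 34414 + 540 = 34954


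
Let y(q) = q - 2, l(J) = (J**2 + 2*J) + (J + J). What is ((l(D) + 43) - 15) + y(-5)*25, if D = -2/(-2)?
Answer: -142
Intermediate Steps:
D = 1 (D = -2*(-1/2) = 1)
l(J) = J**2 + 4*J (l(J) = (J**2 + 2*J) + 2*J = J**2 + 4*J)
y(q) = -2 + q
((l(D) + 43) - 15) + y(-5)*25 = ((1*(4 + 1) + 43) - 15) + (-2 - 5)*25 = ((1*5 + 43) - 15) - 7*25 = ((5 + 43) - 15) - 175 = (48 - 15) - 175 = 33 - 175 = -142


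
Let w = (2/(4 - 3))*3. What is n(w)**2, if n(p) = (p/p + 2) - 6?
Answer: 9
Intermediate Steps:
w = 6 (w = (2/1)*3 = (1*2)*3 = 2*3 = 6)
n(p) = -3 (n(p) = (1 + 2) - 6 = 3 - 6 = -3)
n(w)**2 = (-3)**2 = 9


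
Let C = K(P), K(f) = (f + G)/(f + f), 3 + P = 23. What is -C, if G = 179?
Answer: -199/40 ≈ -4.9750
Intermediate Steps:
P = 20 (P = -3 + 23 = 20)
K(f) = (179 + f)/(2*f) (K(f) = (f + 179)/(f + f) = (179 + f)/((2*f)) = (179 + f)*(1/(2*f)) = (179 + f)/(2*f))
C = 199/40 (C = (1/2)*(179 + 20)/20 = (1/2)*(1/20)*199 = 199/40 ≈ 4.9750)
-C = -1*199/40 = -199/40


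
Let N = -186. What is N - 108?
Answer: -294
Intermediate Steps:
N - 108 = -186 - 108 = -294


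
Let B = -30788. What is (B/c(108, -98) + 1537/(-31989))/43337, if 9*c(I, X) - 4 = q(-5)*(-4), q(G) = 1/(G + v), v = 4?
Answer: -316568153/396087798 ≈ -0.79924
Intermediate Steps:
q(G) = 1/(4 + G) (q(G) = 1/(G + 4) = 1/(4 + G))
c(I, X) = 8/9 (c(I, X) = 4/9 + (-4/(4 - 5))/9 = 4/9 + (-4/(-1))/9 = 4/9 + (-1*(-4))/9 = 4/9 + (⅑)*4 = 4/9 + 4/9 = 8/9)
(B/c(108, -98) + 1537/(-31989))/43337 = (-30788/8/9 + 1537/(-31989))/43337 = (-30788*9/8 + 1537*(-1/31989))*(1/43337) = (-69273/2 - 1537/31989)*(1/43337) = -2215977071/63978*1/43337 = -316568153/396087798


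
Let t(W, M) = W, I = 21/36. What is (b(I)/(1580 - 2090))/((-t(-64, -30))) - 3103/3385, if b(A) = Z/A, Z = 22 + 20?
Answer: -846047/920720 ≈ -0.91890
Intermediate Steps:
I = 7/12 (I = 21*(1/36) = 7/12 ≈ 0.58333)
Z = 42
b(A) = 42/A
(b(I)/(1580 - 2090))/((-t(-64, -30))) - 3103/3385 = ((42/(7/12))/(1580 - 2090))/((-1*(-64))) - 3103/3385 = ((42*(12/7))/(-510))/64 - 3103*1/3385 = (72*(-1/510))*(1/64) - 3103/3385 = -12/85*1/64 - 3103/3385 = -3/1360 - 3103/3385 = -846047/920720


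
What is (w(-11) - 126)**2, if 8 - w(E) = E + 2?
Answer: 11881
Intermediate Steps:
w(E) = 6 - E (w(E) = 8 - (E + 2) = 8 - (2 + E) = 8 + (-2 - E) = 6 - E)
(w(-11) - 126)**2 = ((6 - 1*(-11)) - 126)**2 = ((6 + 11) - 126)**2 = (17 - 126)**2 = (-109)**2 = 11881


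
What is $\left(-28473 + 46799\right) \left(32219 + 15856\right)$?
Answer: $881022450$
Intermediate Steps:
$\left(-28473 + 46799\right) \left(32219 + 15856\right) = 18326 \cdot 48075 = 881022450$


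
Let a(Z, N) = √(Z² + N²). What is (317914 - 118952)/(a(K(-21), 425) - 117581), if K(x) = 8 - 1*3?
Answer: -23394150922/13825110911 - 994810*√7226/13825110911 ≈ -1.6983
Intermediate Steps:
K(x) = 5 (K(x) = 8 - 3 = 5)
a(Z, N) = √(N² + Z²)
(317914 - 118952)/(a(K(-21), 425) - 117581) = (317914 - 118952)/(√(425² + 5²) - 117581) = 198962/(√(180625 + 25) - 117581) = 198962/(√180650 - 117581) = 198962/(5*√7226 - 117581) = 198962/(-117581 + 5*√7226)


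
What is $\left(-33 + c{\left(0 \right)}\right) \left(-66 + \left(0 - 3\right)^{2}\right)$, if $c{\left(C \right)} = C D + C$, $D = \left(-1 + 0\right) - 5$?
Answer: $1881$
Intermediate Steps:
$D = -6$ ($D = -1 - 5 = -6$)
$c{\left(C \right)} = - 5 C$ ($c{\left(C \right)} = C \left(-6\right) + C = - 6 C + C = - 5 C$)
$\left(-33 + c{\left(0 \right)}\right) \left(-66 + \left(0 - 3\right)^{2}\right) = \left(-33 - 0\right) \left(-66 + \left(0 - 3\right)^{2}\right) = \left(-33 + 0\right) \left(-66 + \left(-3\right)^{2}\right) = - 33 \left(-66 + 9\right) = \left(-33\right) \left(-57\right) = 1881$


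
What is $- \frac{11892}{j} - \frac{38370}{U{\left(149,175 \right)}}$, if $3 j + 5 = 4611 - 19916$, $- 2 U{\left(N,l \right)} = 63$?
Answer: $\frac{196189498}{160755} \approx 1220.4$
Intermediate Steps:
$U{\left(N,l \right)} = - \frac{63}{2}$ ($U{\left(N,l \right)} = \left(- \frac{1}{2}\right) 63 = - \frac{63}{2}$)
$j = - \frac{15310}{3}$ ($j = - \frac{5}{3} + \frac{4611 - 19916}{3} = - \frac{5}{3} + \frac{1}{3} \left(-15305\right) = - \frac{5}{3} - \frac{15305}{3} = - \frac{15310}{3} \approx -5103.3$)
$- \frac{11892}{j} - \frac{38370}{U{\left(149,175 \right)}} = - \frac{11892}{- \frac{15310}{3}} - \frac{38370}{- \frac{63}{2}} = \left(-11892\right) \left(- \frac{3}{15310}\right) - - \frac{25580}{21} = \frac{17838}{7655} + \frac{25580}{21} = \frac{196189498}{160755}$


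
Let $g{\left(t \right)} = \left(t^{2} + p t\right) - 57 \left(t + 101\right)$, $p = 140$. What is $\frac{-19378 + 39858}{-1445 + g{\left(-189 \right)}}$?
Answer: $\frac{640}{401} \approx 1.596$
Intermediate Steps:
$g{\left(t \right)} = -5757 + t^{2} + 83 t$ ($g{\left(t \right)} = \left(t^{2} + 140 t\right) - 57 \left(t + 101\right) = \left(t^{2} + 140 t\right) - 57 \left(101 + t\right) = \left(t^{2} + 140 t\right) - \left(5757 + 57 t\right) = -5757 + t^{2} + 83 t$)
$\frac{-19378 + 39858}{-1445 + g{\left(-189 \right)}} = \frac{-19378 + 39858}{-1445 + \left(-5757 + \left(-189\right)^{2} + 83 \left(-189\right)\right)} = \frac{20480}{-1445 - -14277} = \frac{20480}{-1445 + 14277} = \frac{20480}{12832} = 20480 \cdot \frac{1}{12832} = \frac{640}{401}$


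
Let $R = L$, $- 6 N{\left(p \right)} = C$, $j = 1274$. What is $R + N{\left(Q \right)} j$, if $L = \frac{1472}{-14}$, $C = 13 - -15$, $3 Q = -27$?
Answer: $- \frac{127060}{21} \approx -6050.5$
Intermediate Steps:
$Q = -9$ ($Q = \frac{1}{3} \left(-27\right) = -9$)
$C = 28$ ($C = 13 + 15 = 28$)
$L = - \frac{736}{7}$ ($L = 1472 \left(- \frac{1}{14}\right) = - \frac{736}{7} \approx -105.14$)
$N{\left(p \right)} = - \frac{14}{3}$ ($N{\left(p \right)} = \left(- \frac{1}{6}\right) 28 = - \frac{14}{3}$)
$R = - \frac{736}{7} \approx -105.14$
$R + N{\left(Q \right)} j = - \frac{736}{7} - \frac{17836}{3} = - \frac{127060}{21}$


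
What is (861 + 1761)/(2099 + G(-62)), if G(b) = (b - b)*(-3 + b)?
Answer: 2622/2099 ≈ 1.2492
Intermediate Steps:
G(b) = 0 (G(b) = 0*(-3 + b) = 0)
(861 + 1761)/(2099 + G(-62)) = (861 + 1761)/(2099 + 0) = 2622/2099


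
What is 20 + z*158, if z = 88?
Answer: 13924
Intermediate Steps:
20 + z*158 = 20 + 88*158 = 20 + 13904 = 13924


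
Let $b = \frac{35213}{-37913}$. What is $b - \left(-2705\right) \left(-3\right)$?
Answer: $- \frac{307699208}{37913} \approx -8115.9$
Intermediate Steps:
$b = - \frac{35213}{37913}$ ($b = 35213 \left(- \frac{1}{37913}\right) = - \frac{35213}{37913} \approx -0.92878$)
$b - \left(-2705\right) \left(-3\right) = - \frac{35213}{37913} - \left(-2705\right) \left(-3\right) = - \frac{35213}{37913} - 8115 = - \frac{307699208}{37913}$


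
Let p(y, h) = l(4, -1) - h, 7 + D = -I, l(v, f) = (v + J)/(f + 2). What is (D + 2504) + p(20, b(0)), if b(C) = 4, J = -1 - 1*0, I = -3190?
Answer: 5686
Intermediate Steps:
J = -1 (J = -1 + 0 = -1)
l(v, f) = (-1 + v)/(2 + f) (l(v, f) = (v - 1)/(f + 2) = (-1 + v)/(2 + f))
D = 3183 (D = -7 - 1*(-3190) = -7 + 3190 = 3183)
p(y, h) = 3 - h (p(y, h) = (-1 + 4)/(2 - 1) - h = 3/1 - h = 1*3 - h = 3 - h)
(D + 2504) + p(20, b(0)) = (3183 + 2504) + (3 - 1*4) = 5687 + (3 - 4) = 5687 - 1 = 5686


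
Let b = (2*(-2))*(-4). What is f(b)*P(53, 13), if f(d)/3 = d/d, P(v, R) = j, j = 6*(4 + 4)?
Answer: 144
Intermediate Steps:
j = 48 (j = 6*8 = 48)
P(v, R) = 48
b = 16 (b = -4*(-4) = 16)
f(d) = 3 (f(d) = 3*(d/d) = 3*1 = 3)
f(b)*P(53, 13) = 3*48 = 144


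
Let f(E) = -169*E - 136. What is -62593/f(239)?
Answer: 62593/40527 ≈ 1.5445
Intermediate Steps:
f(E) = -136 - 169*E
-62593/f(239) = -62593/(-136 - 169*239) = -62593/(-136 - 40391) = -62593/(-40527) = -62593*(-1/40527) = 62593/40527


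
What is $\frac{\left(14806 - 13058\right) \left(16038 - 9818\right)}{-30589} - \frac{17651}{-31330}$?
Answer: $- \frac{26161336797}{73719490} \approx -354.88$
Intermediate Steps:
$\frac{\left(14806 - 13058\right) \left(16038 - 9818\right)}{-30589} - \frac{17651}{-31330} = 1748 \cdot 6220 \left(- \frac{1}{30589}\right) - - \frac{17651}{31330} = 10872560 \left(- \frac{1}{30589}\right) + \frac{17651}{31330} = - \frac{10872560}{30589} + \frac{17651}{31330} = - \frac{26161336797}{73719490}$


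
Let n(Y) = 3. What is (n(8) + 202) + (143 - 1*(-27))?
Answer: 375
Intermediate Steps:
(n(8) + 202) + (143 - 1*(-27)) = (3 + 202) + (143 - 1*(-27)) = 205 + (143 + 27) = 205 + 170 = 375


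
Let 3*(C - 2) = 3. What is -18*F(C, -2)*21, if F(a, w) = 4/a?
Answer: -504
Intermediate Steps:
C = 3 (C = 2 + (⅓)*3 = 2 + 1 = 3)
-18*F(C, -2)*21 = -72/3*21 = -18*4/3*21 = -24*21 = -504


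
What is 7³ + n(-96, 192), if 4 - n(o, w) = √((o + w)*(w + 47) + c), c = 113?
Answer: 347 - √23057 ≈ 195.15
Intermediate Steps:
n(o, w) = 4 - √(113 + (47 + w)*(o + w)) (n(o, w) = 4 - √((o + w)*(w + 47) + 113) = 4 - √((o + w)*(47 + w) + 113) = 4 - √((47 + w)*(o + w) + 113) = 4 - √(113 + (47 + w)*(o + w)))
7³ + n(-96, 192) = 7³ + (4 - √(113 + 192² + 47*(-96) + 47*192 - 96*192)) = 343 + (4 - √(113 + 36864 - 4512 + 9024 - 18432)) = 343 + (4 - √23057) = 347 - √23057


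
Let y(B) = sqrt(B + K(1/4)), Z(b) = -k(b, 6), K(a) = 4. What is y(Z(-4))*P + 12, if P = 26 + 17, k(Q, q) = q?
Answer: 12 + 43*I*sqrt(2) ≈ 12.0 + 60.811*I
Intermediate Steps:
Z(b) = -6 (Z(b) = -1*6 = -6)
y(B) = sqrt(4 + B) (y(B) = sqrt(B + 4) = sqrt(4 + B))
P = 43
y(Z(-4))*P + 12 = sqrt(4 - 6)*43 + 12 = sqrt(-2)*43 + 12 = (I*sqrt(2))*43 + 12 = 43*I*sqrt(2) + 12 = 12 + 43*I*sqrt(2)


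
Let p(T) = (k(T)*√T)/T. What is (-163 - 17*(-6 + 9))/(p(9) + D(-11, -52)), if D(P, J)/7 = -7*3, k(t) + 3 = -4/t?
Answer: 2889/2000 ≈ 1.4445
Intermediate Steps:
k(t) = -3 - 4/t
D(P, J) = -147 (D(P, J) = 7*(-7*3) = 7*(-21) = -147)
p(T) = (-3 - 4/T)/√T (p(T) = ((-3 - 4/T)*√T)/T = (√T*(-3 - 4/T))/T = (-3 - 4/T)/√T)
(-163 - 17*(-6 + 9))/(p(9) + D(-11, -52)) = (-163 - 17*(-6 + 9))/((-4 - 3*9)/9^(3/2) - 147) = (-163 - 17*3)/((-4 - 27)/27 - 147) = (-163 - 51)/((1/27)*(-31) - 147) = -214/(-31/27 - 147) = -214/(-4000/27) = -214*(-27/4000) = 2889/2000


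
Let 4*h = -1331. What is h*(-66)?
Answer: 43923/2 ≈ 21962.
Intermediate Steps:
h = -1331/4 (h = (1/4)*(-1331) = -1331/4 ≈ -332.75)
h*(-66) = -1331/4*(-66) = 43923/2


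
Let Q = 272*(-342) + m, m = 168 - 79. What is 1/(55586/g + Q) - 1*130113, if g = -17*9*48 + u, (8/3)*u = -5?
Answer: -710671459357896/5461955833 ≈ -1.3011e+5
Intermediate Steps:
u = -15/8 (u = (3/8)*(-5) = -15/8 ≈ -1.8750)
m = 89
g = -58767/8 (g = -17*9*48 - 15/8 = -153*48 - 15/8 = -7344 - 15/8 = -58767/8 ≈ -7345.9)
Q = -92935 (Q = 272*(-342) + 89 = -93024 + 89 = -92935)
1/(55586/g + Q) - 1*130113 = 1/(55586/(-58767/8) - 92935) - 1*130113 = 1/(55586*(-8/58767) - 92935) - 130113 = 1/(-444688/58767 - 92935) - 130113 = 1/(-5461955833/58767) - 130113 = -58767/5461955833 - 130113 = -710671459357896/5461955833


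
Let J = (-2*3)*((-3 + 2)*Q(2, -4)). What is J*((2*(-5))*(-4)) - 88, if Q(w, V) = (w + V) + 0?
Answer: -568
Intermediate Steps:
Q(w, V) = V + w (Q(w, V) = (V + w) + 0 = V + w)
J = -12 (J = (-2*3)*((-3 + 2)*(-4 + 2)) = -(-6)*(-2) = -6*2 = -12)
J*((2*(-5))*(-4)) - 88 = -12*2*(-5)*(-4) - 88 = -(-120)*(-4) - 88 = -12*40 - 88 = -480 - 88 = -568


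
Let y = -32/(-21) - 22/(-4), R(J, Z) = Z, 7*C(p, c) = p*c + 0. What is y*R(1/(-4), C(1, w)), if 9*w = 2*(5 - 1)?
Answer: 1180/1323 ≈ 0.89191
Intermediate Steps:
w = 8/9 (w = (2*(5 - 1))/9 = (2*4)/9 = (1/9)*8 = 8/9 ≈ 0.88889)
C(p, c) = c*p/7 (C(p, c) = (p*c + 0)/7 = (c*p + 0)/7 = (c*p)/7 = c*p/7)
y = 295/42 (y = -32*(-1/21) - 22*(-1/4) = 32/21 + 11/2 = 295/42 ≈ 7.0238)
y*R(1/(-4), C(1, w)) = 295*((1/7)*(8/9)*1)/42 = (295/42)*(8/63) = 1180/1323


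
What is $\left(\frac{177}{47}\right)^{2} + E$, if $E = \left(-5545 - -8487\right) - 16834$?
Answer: $- \frac{30656099}{2209} \approx -13878.0$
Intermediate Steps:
$E = -13892$ ($E = \left(-5545 + 8487\right) - 16834 = 2942 - 16834 = -13892$)
$\left(\frac{177}{47}\right)^{2} + E = \left(\frac{177}{47}\right)^{2} - 13892 = \frac{31329}{2209} - 13892 = - \frac{30656099}{2209}$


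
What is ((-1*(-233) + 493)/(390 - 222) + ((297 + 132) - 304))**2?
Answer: 13111641/784 ≈ 16724.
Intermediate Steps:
((-1*(-233) + 493)/(390 - 222) + ((297 + 132) - 304))**2 = ((233 + 493)/168 + (429 - 304))**2 = (726*(1/168) + 125)**2 = (121/28 + 125)**2 = (3621/28)**2 = 13111641/784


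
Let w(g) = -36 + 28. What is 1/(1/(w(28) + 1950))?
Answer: 1942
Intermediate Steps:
w(g) = -8
1/(1/(w(28) + 1950)) = 1/(1/(-8 + 1950)) = 1/(1/1942) = 1942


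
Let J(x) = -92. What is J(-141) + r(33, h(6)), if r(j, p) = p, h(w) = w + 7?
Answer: -79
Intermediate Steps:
h(w) = 7 + w
J(-141) + r(33, h(6)) = -92 + (7 + 6) = -92 + 13 = -79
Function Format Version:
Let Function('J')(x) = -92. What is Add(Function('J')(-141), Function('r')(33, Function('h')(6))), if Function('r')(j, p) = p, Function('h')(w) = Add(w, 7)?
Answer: -79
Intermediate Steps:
Function('h')(w) = Add(7, w)
Add(Function('J')(-141), Function('r')(33, Function('h')(6))) = Add(-92, Add(7, 6)) = Add(-92, 13) = -79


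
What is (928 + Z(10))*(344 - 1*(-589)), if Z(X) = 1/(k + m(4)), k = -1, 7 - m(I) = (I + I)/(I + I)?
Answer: 4330053/5 ≈ 8.6601e+5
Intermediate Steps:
m(I) = 6 (m(I) = 7 - (I + I)/(I + I) = 7 - 2*I/(2*I) = 7 - 2*I*1/(2*I) = 7 - 1*1 = 7 - 1 = 6)
Z(X) = 1/5 (Z(X) = 1/(-1 + 6) = 1/5)
(928 + Z(10))*(344 - 1*(-589)) = (928 + 1/5)*(344 - 1*(-589)) = 4641*(344 + 589)/5 = (4641/5)*933 = 4330053/5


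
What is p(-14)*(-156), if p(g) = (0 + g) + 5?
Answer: 1404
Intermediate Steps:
p(g) = 5 + g (p(g) = g + 5 = 5 + g)
p(-14)*(-156) = (5 - 14)*(-156) = -9*(-156) = 1404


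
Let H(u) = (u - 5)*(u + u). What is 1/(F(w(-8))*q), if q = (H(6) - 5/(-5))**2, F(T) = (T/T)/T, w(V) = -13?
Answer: -1/13 ≈ -0.076923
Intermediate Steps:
F(T) = 1/T
H(u) = 2*u*(-5 + u) (H(u) = (-5 + u)*(2*u) = 2*u*(-5 + u))
q = 169 (q = (2*6*(-5 + 6) - 5/(-5))**2 = (2*6*1 - 5*(-1/5))**2 = (12 + 1)**2 = 13**2 = 169)
1/(F(w(-8))*q) = 1/(169/(-13)) = 1/(-1/13*169) = 1/(-13) = -1/13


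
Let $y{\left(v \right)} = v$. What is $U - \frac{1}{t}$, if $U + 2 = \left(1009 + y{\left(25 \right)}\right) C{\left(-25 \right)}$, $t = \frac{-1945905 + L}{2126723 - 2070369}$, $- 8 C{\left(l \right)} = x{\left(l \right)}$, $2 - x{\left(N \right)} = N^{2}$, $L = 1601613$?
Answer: $\frac{27722706413}{344292} \approx 80521.0$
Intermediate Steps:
$x{\left(N \right)} = 2 - N^{2}$
$C{\left(l \right)} = - \frac{1}{4} + \frac{l^{2}}{8}$ ($C{\left(l \right)} = - \frac{2 - l^{2}}{8} = - \frac{1}{4} + \frac{l^{2}}{8}$)
$t = - \frac{172146}{28177}$ ($t = \frac{-1945905 + 1601613}{2126723 - 2070369} = - \frac{344292}{56354} = \left(-344292\right) \frac{1}{56354} = - \frac{172146}{28177} \approx -6.1095$)
$U = \frac{322083}{4}$ ($U = -2 + \left(1009 + 25\right) \left(- \frac{1}{4} + \frac{\left(-25\right)^{2}}{8}\right) = -2 + 1034 \left(- \frac{1}{4} + \frac{1}{8} \cdot 625\right) = -2 + 1034 \left(- \frac{1}{4} + \frac{625}{8}\right) = -2 + 1034 \cdot \frac{623}{8} = -2 + \frac{322091}{4} = \frac{322083}{4} \approx 80521.0$)
$U - \frac{1}{t} = \frac{322083}{4} - \frac{1}{- \frac{172146}{28177}} = \frac{322083}{4} - - \frac{28177}{172146} = \frac{322083}{4} + \frac{28177}{172146} = \frac{27722706413}{344292}$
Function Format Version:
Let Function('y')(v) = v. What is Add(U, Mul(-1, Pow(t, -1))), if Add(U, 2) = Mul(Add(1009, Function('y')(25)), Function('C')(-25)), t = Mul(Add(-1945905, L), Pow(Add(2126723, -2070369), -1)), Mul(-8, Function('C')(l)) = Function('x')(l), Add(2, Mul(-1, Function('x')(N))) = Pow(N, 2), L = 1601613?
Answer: Rational(27722706413, 344292) ≈ 80521.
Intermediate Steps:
Function('x')(N) = Add(2, Mul(-1, Pow(N, 2)))
Function('C')(l) = Add(Rational(-1, 4), Mul(Rational(1, 8), Pow(l, 2))) (Function('C')(l) = Mul(Rational(-1, 8), Add(2, Mul(-1, Pow(l, 2)))) = Add(Rational(-1, 4), Mul(Rational(1, 8), Pow(l, 2))))
t = Rational(-172146, 28177) (t = Mul(Add(-1945905, 1601613), Pow(Add(2126723, -2070369), -1)) = Mul(-344292, Pow(56354, -1)) = Mul(-344292, Rational(1, 56354)) = Rational(-172146, 28177) ≈ -6.1095)
U = Rational(322083, 4) (U = Add(-2, Mul(Add(1009, 25), Add(Rational(-1, 4), Mul(Rational(1, 8), Pow(-25, 2))))) = Add(-2, Mul(1034, Add(Rational(-1, 4), Mul(Rational(1, 8), 625)))) = Add(-2, Mul(1034, Add(Rational(-1, 4), Rational(625, 8)))) = Add(-2, Mul(1034, Rational(623, 8))) = Add(-2, Rational(322091, 4)) = Rational(322083, 4) ≈ 80521.)
Add(U, Mul(-1, Pow(t, -1))) = Add(Rational(322083, 4), Mul(-1, Pow(Rational(-172146, 28177), -1))) = Add(Rational(322083, 4), Mul(-1, Rational(-28177, 172146))) = Add(Rational(322083, 4), Rational(28177, 172146)) = Rational(27722706413, 344292)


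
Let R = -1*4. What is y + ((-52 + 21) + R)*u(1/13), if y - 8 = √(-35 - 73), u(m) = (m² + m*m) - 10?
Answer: 60432/169 + 6*I*√3 ≈ 357.59 + 10.392*I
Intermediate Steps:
u(m) = -10 + 2*m² (u(m) = (m² + m²) - 10 = 2*m² - 10 = -10 + 2*m²)
R = -4
y = 8 + 6*I*√3 (y = 8 + √(-35 - 73) = 8 + √(-108) = 8 + 6*I*√3 ≈ 8.0 + 10.392*I)
y + ((-52 + 21) + R)*u(1/13) = (8 + 6*I*√3) + ((-52 + 21) - 4)*(-10 + 2*(1/13)²) = (8 + 6*I*√3) + (-31 - 4)*(-10 + 2*(1/13)²) = (8 + 6*I*√3) - 35*(-10 + 2*(1/169)) = (8 + 6*I*√3) - 35*(-10 + 2/169) = (8 + 6*I*√3) - 35*(-1688/169) = (8 + 6*I*√3) + 59080/169 = 60432/169 + 6*I*√3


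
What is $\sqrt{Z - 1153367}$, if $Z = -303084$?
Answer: $i \sqrt{1456451} \approx 1206.8 i$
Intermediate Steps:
$\sqrt{Z - 1153367} = \sqrt{-303084 - 1153367} = \sqrt{-1456451} = i \sqrt{1456451}$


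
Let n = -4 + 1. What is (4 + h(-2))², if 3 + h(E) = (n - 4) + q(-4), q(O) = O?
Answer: 100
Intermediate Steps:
n = -3
h(E) = -14 (h(E) = -3 + ((-3 - 4) - 4) = -3 + (-7 - 4) = -3 - 11 = -14)
(4 + h(-2))² = (4 - 14)² = (-10)² = 100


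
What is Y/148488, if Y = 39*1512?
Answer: 2457/6187 ≈ 0.39712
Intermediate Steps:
Y = 58968
Y/148488 = 58968/148488 = 58968*(1/148488) = 2457/6187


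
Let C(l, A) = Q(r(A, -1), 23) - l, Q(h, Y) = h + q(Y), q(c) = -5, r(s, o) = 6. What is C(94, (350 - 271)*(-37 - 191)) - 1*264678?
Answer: -264771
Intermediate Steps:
Q(h, Y) = -5 + h (Q(h, Y) = h - 5 = -5 + h)
C(l, A) = 1 - l (C(l, A) = (-5 + 6) - l = 1 - l)
C(94, (350 - 271)*(-37 - 191)) - 1*264678 = (1 - 1*94) - 1*264678 = (1 - 94) - 264678 = -93 - 264678 = -264771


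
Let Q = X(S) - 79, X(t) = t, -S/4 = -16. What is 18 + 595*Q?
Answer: -8907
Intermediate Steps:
S = 64 (S = -4*(-16) = 64)
Q = -15 (Q = 64 - 79 = -15)
18 + 595*Q = 18 + 595*(-15) = 18 - 8925 = -8907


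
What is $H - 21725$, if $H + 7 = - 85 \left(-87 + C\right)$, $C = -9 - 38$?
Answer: $-10342$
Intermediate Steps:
$C = -47$ ($C = -9 - 38 = -47$)
$H = 11383$ ($H = -7 - 85 \left(-87 - 47\right) = -7 - -11390 = -7 + 11390 = 11383$)
$H - 21725 = 11383 - 21725 = -10342$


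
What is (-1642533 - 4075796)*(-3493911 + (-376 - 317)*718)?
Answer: 22824624428565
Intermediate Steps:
(-1642533 - 4075796)*(-3493911 + (-376 - 317)*718) = -5718329*(-3493911 - 693*718) = -5718329*(-3493911 - 497574) = -5718329*(-3991485) = 22824624428565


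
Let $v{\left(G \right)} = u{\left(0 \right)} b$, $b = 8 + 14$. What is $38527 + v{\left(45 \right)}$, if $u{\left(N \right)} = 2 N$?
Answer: $38527$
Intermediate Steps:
$b = 22$
$v{\left(G \right)} = 0$ ($v{\left(G \right)} = 2 \cdot 0 \cdot 22 = 0 \cdot 22 = 0$)
$38527 + v{\left(45 \right)} = 38527 + 0 = 38527$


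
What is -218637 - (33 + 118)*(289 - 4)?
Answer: -261672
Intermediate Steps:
-218637 - (33 + 118)*(289 - 4) = -218637 - 151*285 = -218637 - 1*43035 = -218637 - 43035 = -261672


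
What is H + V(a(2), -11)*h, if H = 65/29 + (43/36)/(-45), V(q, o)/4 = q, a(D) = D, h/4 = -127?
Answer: -190822667/46980 ≈ -4061.8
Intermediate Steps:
h = -508 (h = 4*(-127) = -508)
V(q, o) = 4*q
H = 104053/46980 (H = 65*(1/29) + (43*(1/36))*(-1/45) = 65/29 + (43/36)*(-1/45) = 65/29 - 43/1620 = 104053/46980 ≈ 2.2148)
H + V(a(2), -11)*h = 104053/46980 + (4*2)*(-508) = 104053/46980 + 8*(-508) = 104053/46980 - 4064 = -190822667/46980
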